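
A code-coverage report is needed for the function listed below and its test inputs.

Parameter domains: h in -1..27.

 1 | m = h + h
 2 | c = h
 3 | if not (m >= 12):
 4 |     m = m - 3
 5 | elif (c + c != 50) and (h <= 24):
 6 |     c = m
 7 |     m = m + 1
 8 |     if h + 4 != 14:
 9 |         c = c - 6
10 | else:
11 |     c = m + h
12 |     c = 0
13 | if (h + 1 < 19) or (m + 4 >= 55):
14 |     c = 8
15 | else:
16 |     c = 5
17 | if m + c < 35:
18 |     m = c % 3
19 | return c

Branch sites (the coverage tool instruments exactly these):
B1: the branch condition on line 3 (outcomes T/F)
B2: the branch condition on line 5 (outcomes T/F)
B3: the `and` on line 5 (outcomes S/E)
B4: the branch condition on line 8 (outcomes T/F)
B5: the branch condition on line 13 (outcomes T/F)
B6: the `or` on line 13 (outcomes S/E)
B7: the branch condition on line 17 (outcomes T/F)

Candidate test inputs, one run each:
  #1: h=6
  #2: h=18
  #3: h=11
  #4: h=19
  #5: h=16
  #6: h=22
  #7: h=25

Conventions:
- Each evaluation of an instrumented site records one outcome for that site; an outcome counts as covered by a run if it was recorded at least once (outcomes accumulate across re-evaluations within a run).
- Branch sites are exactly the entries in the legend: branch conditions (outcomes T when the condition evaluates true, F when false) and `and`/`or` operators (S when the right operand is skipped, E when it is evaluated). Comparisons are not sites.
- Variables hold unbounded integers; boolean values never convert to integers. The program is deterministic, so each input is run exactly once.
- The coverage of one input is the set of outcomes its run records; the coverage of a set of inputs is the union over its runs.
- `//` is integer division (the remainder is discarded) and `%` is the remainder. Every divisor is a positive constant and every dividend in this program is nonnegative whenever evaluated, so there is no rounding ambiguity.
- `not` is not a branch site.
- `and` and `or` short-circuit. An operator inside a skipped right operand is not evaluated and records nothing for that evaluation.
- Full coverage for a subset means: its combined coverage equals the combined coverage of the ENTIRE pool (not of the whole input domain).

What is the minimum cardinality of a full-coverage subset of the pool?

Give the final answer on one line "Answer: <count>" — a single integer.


run #1 (h=6) records B1=F, B2=T, B3=E, B4=T, B5=T, B6=S, B7=T
run #2 (h=18) records B1=F, B2=T, B3=E, B4=T, B5=F, B6=E, B7=F
run #3 (h=11) records B1=F, B2=T, B3=E, B4=T, B5=T, B6=S, B7=T
run #4 (h=19) records B1=F, B2=T, B3=E, B4=T, B5=F, B6=E, B7=F
run #5 (h=16) records B1=F, B2=T, B3=E, B4=T, B5=T, B6=S, B7=F
run #6 (h=22) records B1=F, B2=T, B3=E, B4=T, B5=F, B6=E, B7=F
run #7 (h=25) records B1=F, B2=F, B3=S, B5=F, B6=E, B7=F
together the pool reaches 12 outcomes: B1=F, B2=T, B2=F, B3=S, B3=E, B4=T, B5=T, B5=F, B6=S, B6=E, B7=T, B7=F
no size-1 subset reaches all 12 outcomes (best union: 7/12)
at size 2, {1, 7} reaches all 12 outcomes; every lexicographically earlier size-2 subset fails
Answer: 2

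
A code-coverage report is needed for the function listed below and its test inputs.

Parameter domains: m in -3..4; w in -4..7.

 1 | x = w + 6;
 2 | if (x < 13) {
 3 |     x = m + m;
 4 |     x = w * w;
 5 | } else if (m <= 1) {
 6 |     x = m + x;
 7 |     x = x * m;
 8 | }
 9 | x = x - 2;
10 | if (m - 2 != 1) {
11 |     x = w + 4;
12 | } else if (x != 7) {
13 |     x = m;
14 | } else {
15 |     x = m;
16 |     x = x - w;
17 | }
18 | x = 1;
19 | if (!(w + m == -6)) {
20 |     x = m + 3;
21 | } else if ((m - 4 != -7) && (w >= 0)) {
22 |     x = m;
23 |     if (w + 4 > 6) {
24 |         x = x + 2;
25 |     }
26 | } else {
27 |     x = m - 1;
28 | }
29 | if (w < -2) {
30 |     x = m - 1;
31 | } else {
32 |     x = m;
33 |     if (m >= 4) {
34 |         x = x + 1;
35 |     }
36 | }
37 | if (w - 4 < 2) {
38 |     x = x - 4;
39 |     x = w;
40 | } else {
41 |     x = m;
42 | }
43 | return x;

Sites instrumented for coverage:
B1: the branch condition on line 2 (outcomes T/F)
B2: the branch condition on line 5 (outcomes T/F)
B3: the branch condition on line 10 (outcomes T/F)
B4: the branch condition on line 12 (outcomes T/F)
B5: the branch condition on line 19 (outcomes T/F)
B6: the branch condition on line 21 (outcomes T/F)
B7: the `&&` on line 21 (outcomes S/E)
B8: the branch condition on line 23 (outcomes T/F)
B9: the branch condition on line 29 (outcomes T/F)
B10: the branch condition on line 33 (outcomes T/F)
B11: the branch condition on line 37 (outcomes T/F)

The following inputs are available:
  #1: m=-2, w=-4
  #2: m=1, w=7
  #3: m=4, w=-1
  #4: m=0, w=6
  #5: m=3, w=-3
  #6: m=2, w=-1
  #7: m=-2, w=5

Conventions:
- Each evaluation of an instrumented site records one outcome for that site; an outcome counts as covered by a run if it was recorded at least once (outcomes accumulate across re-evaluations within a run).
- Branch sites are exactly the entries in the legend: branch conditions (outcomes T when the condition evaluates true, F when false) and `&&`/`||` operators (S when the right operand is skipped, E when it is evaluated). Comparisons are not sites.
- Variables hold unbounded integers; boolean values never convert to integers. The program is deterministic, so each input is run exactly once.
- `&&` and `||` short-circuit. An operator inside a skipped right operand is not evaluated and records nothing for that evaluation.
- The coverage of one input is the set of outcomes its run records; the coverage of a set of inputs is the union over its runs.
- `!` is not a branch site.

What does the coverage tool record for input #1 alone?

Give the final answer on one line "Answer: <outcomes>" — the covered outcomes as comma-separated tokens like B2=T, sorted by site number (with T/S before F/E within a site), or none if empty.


Event log for input #1 (m=-2, w=-4):
  B1->T, B3->T, B5->F, B7->E, B6->F, B9->T, B11->T
collecting distinct outcomes: B1=T, B3=T, B5=F, B6=F, B7=E, B9=T, B11=T
Answer: B1=T, B3=T, B5=F, B6=F, B7=E, B9=T, B11=T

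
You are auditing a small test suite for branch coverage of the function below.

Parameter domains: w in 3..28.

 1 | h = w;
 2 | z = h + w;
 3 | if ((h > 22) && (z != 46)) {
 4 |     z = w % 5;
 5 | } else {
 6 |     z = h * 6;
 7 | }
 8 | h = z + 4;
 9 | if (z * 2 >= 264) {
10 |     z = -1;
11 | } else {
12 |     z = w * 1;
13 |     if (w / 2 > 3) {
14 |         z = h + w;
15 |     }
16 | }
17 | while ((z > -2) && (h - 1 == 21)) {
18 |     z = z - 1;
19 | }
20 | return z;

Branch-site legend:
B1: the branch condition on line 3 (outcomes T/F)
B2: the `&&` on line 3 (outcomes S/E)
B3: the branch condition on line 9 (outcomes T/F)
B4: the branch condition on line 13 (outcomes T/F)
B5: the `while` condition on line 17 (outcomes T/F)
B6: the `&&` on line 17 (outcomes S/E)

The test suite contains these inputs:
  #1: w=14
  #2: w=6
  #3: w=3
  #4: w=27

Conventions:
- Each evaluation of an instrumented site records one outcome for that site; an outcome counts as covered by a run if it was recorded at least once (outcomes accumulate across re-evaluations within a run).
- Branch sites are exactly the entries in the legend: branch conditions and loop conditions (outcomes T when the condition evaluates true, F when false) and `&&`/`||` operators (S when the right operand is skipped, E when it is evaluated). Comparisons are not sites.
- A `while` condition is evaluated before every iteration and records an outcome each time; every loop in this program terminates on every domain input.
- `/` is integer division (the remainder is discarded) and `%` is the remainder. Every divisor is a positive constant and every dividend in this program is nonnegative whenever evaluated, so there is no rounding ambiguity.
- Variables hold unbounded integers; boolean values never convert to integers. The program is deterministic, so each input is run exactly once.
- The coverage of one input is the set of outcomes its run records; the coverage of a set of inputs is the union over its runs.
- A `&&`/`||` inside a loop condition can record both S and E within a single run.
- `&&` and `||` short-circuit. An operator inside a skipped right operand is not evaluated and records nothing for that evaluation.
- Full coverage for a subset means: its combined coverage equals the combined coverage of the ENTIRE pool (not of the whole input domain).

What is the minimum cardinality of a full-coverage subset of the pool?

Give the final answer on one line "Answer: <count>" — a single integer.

run #1 (w=14) runs B2->S, B1->F, B3->F, B4->T, B6->E, B5->F; records B1=F, B2=S, B3=F, B4=T, B5=F, B6=E
run #2 (w=6) runs B2->S, B1->F, B3->F, B4->F, B6->E, B5->F; records B1=F, B2=S, B3=F, B4=F, B5=F, B6=E
run #3 (w=3) runs B2->S, B1->F, B3->F, B4->F, B6->E, B5->T, B6->E, B5->T, B6->E, B5->T, B6->E, B5->T, B6->E, B5->T, ...; records B1=F, B2=S, B3=F, B4=F, B5=T, B5=F, B6=S, B6=E
run #4 (w=27) runs B2->E, B1->T, B3->F, B4->T, B6->E, B5->F; records B1=T, B2=E, B3=F, B4=T, B5=F, B6=E
together the pool reaches 11 outcomes: B1=T, B1=F, B2=S, B2=E, B3=F, B4=T, B4=F, B5=T, B5=F, B6=S, B6=E
size 1 is not enough: best union over all size-1 subsets is 8/11
the canonical winner is {3, 4}: size 2, full 11-outcome coverage, earliest index list among size-2 covers

Answer: 2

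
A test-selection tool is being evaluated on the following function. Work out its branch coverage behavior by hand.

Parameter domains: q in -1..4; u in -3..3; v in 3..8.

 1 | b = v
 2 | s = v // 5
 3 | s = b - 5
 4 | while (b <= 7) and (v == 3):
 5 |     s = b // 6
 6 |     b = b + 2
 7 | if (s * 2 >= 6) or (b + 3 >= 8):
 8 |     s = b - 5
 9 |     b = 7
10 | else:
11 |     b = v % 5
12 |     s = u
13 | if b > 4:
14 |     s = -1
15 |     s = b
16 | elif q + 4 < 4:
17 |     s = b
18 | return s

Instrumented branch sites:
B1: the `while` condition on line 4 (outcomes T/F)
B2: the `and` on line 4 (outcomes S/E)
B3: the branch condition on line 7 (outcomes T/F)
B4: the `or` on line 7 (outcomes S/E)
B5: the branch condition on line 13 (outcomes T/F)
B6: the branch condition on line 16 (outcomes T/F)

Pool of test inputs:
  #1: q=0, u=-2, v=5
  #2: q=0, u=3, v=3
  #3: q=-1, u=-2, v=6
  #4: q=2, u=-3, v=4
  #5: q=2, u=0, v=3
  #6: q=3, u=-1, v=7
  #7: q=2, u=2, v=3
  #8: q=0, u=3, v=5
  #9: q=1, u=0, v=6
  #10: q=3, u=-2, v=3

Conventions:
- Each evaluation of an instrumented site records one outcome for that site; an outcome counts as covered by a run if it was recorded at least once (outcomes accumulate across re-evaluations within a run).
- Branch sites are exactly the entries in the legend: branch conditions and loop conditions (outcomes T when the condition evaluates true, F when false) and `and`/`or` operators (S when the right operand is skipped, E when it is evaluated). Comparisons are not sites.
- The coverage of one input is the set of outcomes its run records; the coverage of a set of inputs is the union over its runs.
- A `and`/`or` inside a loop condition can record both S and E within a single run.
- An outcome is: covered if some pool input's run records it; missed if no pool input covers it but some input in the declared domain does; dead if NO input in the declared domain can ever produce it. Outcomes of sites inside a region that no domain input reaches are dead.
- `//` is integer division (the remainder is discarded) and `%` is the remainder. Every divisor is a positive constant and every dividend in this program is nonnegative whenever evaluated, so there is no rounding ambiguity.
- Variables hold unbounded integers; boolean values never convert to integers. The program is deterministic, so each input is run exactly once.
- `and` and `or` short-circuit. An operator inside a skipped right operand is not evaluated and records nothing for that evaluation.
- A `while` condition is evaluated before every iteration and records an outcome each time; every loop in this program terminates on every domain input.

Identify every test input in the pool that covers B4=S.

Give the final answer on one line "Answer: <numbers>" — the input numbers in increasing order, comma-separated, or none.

input #1 (q=0, u=-2, v=5): misses B4=S
input #2 (q=0, u=3, v=3): misses B4=S
input #3 (q=-1, u=-2, v=6): misses B4=S
input #4 (q=2, u=-3, v=4): misses B4=S
input #5 (q=2, u=0, v=3): misses B4=S
input #6 (q=3, u=-1, v=7): misses B4=S
input #7 (q=2, u=2, v=3): misses B4=S
input #8 (q=0, u=3, v=5): misses B4=S
input #9 (q=1, u=0, v=6): misses B4=S
input #10 (q=3, u=-2, v=3): misses B4=S

Answer: none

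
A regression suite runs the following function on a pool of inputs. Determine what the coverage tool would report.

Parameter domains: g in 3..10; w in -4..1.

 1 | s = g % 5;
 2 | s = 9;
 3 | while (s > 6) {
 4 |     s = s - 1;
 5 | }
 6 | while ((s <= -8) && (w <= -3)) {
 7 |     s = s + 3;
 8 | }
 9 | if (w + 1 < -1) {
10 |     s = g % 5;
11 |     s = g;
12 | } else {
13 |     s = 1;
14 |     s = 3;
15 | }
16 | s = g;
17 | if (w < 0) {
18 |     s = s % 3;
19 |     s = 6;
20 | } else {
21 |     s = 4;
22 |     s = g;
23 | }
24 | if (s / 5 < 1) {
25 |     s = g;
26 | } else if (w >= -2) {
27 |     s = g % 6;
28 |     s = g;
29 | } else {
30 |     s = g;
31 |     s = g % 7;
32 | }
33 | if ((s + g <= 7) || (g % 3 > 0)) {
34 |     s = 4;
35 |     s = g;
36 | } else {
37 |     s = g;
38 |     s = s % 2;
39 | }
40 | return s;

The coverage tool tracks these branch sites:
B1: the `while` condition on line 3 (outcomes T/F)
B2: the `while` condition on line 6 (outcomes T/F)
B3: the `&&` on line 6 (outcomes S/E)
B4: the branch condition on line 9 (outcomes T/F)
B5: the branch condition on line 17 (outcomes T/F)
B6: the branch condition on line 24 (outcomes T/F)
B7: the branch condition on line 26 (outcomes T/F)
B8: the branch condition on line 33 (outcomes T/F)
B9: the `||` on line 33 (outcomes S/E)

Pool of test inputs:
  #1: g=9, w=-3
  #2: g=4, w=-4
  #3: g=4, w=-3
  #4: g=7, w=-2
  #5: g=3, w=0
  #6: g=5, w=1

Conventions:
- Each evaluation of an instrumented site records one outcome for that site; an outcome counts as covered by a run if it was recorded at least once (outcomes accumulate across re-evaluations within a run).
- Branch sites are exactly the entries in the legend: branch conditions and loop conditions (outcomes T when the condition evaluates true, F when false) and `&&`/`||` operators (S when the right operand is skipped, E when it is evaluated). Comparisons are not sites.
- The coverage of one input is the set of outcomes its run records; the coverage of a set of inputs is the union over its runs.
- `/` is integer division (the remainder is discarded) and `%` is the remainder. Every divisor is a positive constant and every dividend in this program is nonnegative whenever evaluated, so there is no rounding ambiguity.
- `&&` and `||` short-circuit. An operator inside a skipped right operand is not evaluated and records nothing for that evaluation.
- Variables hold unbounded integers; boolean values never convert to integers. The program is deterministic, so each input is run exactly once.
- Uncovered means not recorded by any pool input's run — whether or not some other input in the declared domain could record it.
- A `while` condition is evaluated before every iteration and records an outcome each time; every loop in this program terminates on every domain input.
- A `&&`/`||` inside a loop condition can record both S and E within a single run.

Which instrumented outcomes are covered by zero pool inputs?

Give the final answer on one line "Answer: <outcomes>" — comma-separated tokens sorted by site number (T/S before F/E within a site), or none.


input #1, g=9, w=-3: events B1->T, B1->T, B1->T, B1->F, B3->S, B2->F, B4->T, B5->T, B6->F, B7->F, B9->E, B8->F; outcomes B1=T, B1=F, B2=F, B3=S, B4=T, B5=T, B6=F, B7=F, B8=F, B9=E
input #2, g=4, w=-4: events B1->T, B1->T, B1->T, B1->F, B3->S, B2->F, B4->T, B5->T, B6->F, B7->F, B9->E, B8->T; outcomes B1=T, B1=F, B2=F, B3=S, B4=T, B5=T, B6=F, B7=F, B8=T, B9=E
input #3, g=4, w=-3: events B1->T, B1->T, B1->T, B1->F, B3->S, B2->F, B4->T, B5->T, B6->F, B7->F, B9->E, B8->T; outcomes B1=T, B1=F, B2=F, B3=S, B4=T, B5=T, B6=F, B7=F, B8=T, B9=E
input #4, g=7, w=-2: events B1->T, B1->T, B1->T, B1->F, B3->S, B2->F, B4->F, B5->T, B6->F, B7->T, B9->E, B8->T; outcomes B1=T, B1=F, B2=F, B3=S, B4=F, B5=T, B6=F, B7=T, B8=T, B9=E
input #5, g=3, w=0: events B1->T, B1->T, B1->T, B1->F, B3->S, B2->F, B4->F, B5->F, B6->T, B9->S, B8->T; outcomes B1=T, B1=F, B2=F, B3=S, B4=F, B5=F, B6=T, B8=T, B9=S
input #6, g=5, w=1: events B1->T, B1->T, B1->T, B1->F, B3->S, B2->F, B4->F, B5->F, B6->F, B7->T, B9->E, B8->T; outcomes B1=T, B1=F, B2=F, B3=S, B4=F, B5=F, B6=F, B7=T, B8=T, B9=E
union over the pool: B1=T, B1=F, B2=F, B3=S, B4=T, B4=F, B5=T, B5=F, B6=T, B6=F, B7=T, B7=F, B8=T, B8=F, B9=S, B9=E
uncovered (2 of 18): B2=T, B3=E
Answer: B2=T, B3=E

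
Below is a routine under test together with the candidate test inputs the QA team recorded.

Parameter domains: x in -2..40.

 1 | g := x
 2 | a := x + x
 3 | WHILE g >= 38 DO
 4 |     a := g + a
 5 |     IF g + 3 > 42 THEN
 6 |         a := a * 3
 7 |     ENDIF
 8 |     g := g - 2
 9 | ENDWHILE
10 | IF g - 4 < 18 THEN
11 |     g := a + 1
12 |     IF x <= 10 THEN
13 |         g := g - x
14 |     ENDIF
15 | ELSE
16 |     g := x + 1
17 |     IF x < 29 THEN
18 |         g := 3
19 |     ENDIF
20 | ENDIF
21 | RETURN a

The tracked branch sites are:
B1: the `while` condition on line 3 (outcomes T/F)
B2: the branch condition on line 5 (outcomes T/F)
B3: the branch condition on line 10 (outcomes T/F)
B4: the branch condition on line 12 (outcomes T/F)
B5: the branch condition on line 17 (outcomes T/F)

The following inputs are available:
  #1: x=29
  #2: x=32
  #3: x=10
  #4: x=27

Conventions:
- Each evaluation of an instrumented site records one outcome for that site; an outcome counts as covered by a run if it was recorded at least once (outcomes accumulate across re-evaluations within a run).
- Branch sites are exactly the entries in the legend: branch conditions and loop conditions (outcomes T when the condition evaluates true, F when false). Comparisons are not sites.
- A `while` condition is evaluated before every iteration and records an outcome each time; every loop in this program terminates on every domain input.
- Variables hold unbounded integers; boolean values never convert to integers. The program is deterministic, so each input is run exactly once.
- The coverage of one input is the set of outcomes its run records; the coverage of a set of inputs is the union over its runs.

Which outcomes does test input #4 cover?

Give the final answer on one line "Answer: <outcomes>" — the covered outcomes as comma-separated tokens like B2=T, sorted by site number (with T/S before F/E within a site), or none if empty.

Tracing the run of input #4 (x=27):
  B1->F, B3->F, B5->T
distinct outcomes covered: B1=F, B3=F, B5=T

Answer: B1=F, B3=F, B5=T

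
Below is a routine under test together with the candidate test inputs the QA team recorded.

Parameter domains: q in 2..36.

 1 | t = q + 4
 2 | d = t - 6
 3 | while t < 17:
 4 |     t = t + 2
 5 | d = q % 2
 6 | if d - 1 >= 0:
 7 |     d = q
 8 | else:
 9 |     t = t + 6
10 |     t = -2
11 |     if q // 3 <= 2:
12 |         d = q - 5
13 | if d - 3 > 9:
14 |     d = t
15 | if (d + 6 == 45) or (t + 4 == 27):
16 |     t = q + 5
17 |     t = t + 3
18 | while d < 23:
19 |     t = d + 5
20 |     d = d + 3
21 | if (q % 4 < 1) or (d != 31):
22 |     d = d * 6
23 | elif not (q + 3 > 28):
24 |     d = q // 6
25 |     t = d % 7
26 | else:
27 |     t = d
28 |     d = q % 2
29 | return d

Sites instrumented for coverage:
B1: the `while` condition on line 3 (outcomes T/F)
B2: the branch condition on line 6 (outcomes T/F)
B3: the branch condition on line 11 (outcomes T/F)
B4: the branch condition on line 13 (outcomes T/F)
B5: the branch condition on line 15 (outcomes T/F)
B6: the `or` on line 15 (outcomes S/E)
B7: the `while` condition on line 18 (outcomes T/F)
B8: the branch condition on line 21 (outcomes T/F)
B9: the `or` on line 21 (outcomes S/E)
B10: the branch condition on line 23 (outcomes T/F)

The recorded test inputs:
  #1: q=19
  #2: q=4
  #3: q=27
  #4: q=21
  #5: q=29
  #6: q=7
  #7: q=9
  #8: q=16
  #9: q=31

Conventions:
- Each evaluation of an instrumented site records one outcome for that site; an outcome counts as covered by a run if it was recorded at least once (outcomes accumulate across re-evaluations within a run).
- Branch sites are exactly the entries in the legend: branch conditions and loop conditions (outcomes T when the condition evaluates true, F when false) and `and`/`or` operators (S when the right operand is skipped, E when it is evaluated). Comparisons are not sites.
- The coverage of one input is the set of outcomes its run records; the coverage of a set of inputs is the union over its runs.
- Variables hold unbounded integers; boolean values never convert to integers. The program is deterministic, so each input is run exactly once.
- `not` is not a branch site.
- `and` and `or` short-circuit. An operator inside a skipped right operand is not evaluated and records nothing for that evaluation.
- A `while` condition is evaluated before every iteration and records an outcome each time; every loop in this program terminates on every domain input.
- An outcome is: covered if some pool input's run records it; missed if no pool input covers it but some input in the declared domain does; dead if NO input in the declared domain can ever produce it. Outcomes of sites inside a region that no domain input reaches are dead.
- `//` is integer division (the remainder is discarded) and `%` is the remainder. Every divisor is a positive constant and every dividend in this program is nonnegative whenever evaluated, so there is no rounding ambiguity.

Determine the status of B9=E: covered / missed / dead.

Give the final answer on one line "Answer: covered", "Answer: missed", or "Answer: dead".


B9=E is recorded by pool input(s) 1, 3, 4, 5, 6, 7, 9 -> covered
Answer: covered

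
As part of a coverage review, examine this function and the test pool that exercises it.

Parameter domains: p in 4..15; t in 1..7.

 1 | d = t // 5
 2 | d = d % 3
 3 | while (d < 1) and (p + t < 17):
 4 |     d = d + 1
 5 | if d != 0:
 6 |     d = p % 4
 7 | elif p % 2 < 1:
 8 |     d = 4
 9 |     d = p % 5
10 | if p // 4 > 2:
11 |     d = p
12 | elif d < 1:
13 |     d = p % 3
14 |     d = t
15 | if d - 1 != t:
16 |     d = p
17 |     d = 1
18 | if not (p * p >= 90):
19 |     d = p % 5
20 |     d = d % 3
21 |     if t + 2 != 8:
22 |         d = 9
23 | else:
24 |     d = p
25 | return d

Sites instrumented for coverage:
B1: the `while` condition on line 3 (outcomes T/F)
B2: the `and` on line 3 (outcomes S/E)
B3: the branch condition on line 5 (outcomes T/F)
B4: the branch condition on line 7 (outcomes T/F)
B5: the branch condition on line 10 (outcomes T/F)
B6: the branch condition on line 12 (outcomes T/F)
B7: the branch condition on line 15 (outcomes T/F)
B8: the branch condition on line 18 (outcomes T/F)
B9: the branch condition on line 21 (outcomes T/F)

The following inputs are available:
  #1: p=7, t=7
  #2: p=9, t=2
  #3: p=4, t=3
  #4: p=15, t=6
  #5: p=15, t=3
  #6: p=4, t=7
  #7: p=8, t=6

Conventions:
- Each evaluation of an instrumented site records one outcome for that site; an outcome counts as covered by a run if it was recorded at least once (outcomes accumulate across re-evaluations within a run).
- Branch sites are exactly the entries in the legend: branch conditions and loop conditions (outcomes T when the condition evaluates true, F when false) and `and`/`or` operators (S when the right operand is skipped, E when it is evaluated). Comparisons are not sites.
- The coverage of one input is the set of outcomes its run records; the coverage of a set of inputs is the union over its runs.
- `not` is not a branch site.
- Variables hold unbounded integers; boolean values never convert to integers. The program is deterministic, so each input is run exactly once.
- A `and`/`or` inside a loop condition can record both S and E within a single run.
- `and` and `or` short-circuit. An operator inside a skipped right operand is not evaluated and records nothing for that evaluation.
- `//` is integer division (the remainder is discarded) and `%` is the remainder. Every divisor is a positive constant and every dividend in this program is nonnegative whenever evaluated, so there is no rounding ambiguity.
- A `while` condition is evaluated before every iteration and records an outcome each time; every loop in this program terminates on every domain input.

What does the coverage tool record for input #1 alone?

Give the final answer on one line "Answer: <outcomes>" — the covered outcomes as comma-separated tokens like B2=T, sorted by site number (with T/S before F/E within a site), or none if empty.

Event log for input #1 (p=7, t=7):
  B2->S, B1->F, B3->T, B5->F, B6->F, B7->T, B8->T, B9->T
as a set, this run covers: B1=F, B2=S, B3=T, B5=F, B6=F, B7=T, B8=T, B9=T

Answer: B1=F, B2=S, B3=T, B5=F, B6=F, B7=T, B8=T, B9=T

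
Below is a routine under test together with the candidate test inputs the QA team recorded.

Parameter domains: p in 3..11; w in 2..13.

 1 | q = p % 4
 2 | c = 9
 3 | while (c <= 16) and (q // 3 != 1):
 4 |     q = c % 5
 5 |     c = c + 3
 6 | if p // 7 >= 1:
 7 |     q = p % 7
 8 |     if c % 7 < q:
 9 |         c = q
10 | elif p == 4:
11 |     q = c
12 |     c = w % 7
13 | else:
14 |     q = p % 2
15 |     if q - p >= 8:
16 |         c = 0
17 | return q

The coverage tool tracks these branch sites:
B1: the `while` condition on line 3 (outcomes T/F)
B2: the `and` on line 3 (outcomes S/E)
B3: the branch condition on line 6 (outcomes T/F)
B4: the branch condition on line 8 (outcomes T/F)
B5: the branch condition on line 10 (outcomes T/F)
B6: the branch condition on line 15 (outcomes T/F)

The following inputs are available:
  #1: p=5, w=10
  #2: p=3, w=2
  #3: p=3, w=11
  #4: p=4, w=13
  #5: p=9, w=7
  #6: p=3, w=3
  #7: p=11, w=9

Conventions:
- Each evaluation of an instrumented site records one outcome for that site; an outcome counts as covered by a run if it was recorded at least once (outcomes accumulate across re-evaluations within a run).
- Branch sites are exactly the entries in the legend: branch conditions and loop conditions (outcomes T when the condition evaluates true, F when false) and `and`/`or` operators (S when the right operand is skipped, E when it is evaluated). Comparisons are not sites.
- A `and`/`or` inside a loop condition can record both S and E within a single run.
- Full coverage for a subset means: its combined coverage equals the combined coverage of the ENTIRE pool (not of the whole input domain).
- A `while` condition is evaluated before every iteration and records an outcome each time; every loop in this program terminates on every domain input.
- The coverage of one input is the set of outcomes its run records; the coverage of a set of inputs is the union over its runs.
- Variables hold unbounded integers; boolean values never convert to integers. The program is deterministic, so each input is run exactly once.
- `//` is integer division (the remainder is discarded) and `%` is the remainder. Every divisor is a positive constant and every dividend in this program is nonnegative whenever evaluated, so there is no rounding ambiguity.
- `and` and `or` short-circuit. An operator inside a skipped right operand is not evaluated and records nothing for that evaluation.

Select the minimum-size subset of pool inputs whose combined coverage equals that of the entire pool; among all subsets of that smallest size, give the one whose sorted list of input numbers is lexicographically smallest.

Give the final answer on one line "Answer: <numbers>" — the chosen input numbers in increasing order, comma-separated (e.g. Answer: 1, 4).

#1 (p=5, w=10) -> covered: B1=T, B1=F, B2=E, B3=F, B5=F, B6=F
#2 (p=3, w=2) -> covered: B1=F, B2=E, B3=F, B5=F, B6=F
#3 (p=3, w=11) -> covered: B1=F, B2=E, B3=F, B5=F, B6=F
#4 (p=4, w=13) -> covered: B1=T, B1=F, B2=E, B3=F, B5=T
#5 (p=9, w=7) -> covered: B1=T, B1=F, B2=E, B3=T, B4=F
#6 (p=3, w=3) -> covered: B1=F, B2=E, B3=F, B5=F, B6=F
#7 (p=11, w=9) -> covered: B1=F, B2=E, B3=T, B4=T
the full pool covers 10 outcomes: B1=T, B1=F, B2=E, B3=T, B3=F, B4=T, B4=F, B5=T, B5=F, B6=F
no size-1 subset reaches all 10 outcomes (best union: 6/10)
no size-2 subset reaches all 10 outcomes (best union: 8/10)
no size-3 subset reaches all 10 outcomes (best union: 9/10)
at size 4, {1, 4, 5, 7} reaches all 10 outcomes; every lexicographically earlier size-4 subset fails

Answer: 1, 4, 5, 7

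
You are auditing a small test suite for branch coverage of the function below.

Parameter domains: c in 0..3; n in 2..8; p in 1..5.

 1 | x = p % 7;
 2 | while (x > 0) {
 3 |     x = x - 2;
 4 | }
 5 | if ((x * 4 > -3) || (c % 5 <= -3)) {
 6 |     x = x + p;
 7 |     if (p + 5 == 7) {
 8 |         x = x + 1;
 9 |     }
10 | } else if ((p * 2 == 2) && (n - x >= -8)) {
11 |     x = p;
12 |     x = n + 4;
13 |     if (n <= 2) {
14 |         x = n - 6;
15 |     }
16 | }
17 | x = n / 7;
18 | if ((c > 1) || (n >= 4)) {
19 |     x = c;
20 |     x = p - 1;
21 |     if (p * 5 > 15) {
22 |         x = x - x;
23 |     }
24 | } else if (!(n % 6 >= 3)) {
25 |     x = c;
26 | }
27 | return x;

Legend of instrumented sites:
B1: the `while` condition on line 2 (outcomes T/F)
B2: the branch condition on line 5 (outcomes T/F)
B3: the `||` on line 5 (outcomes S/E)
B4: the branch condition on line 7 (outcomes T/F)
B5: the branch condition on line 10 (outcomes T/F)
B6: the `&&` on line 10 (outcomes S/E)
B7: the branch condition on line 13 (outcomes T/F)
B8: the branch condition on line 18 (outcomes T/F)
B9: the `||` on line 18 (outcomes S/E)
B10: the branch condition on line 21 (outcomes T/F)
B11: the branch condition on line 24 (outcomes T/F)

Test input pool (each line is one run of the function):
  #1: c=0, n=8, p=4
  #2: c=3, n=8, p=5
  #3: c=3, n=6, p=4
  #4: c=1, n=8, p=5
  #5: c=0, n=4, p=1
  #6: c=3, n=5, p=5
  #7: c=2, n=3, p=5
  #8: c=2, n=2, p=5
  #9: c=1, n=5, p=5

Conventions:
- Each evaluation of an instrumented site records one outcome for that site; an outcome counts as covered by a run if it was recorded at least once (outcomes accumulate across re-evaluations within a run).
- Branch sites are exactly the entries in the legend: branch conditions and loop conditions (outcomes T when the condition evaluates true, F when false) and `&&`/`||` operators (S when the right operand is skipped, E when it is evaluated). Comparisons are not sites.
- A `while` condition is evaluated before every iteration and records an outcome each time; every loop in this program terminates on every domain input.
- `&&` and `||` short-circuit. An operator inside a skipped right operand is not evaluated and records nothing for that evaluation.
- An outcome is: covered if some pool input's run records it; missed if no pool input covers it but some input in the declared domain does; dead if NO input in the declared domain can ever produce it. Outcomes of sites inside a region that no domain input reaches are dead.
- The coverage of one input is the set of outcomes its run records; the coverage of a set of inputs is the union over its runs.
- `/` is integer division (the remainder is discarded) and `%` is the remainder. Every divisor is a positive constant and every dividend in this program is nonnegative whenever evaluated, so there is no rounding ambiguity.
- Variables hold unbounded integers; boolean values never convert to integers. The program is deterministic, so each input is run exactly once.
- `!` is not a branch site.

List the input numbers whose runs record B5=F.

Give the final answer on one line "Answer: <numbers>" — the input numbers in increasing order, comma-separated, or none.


input #1 (c=0, n=8, p=4): never hits B5=F
input #2 (c=3, n=8, p=5): hits B5=F
input #3 (c=3, n=6, p=4): never hits B5=F
input #4 (c=1, n=8, p=5): hits B5=F
input #5 (c=0, n=4, p=1): never hits B5=F
input #6 (c=3, n=5, p=5): hits B5=F
input #7 (c=2, n=3, p=5): hits B5=F
input #8 (c=2, n=2, p=5): hits B5=F
input #9 (c=1, n=5, p=5): hits B5=F
Answer: 2, 4, 6, 7, 8, 9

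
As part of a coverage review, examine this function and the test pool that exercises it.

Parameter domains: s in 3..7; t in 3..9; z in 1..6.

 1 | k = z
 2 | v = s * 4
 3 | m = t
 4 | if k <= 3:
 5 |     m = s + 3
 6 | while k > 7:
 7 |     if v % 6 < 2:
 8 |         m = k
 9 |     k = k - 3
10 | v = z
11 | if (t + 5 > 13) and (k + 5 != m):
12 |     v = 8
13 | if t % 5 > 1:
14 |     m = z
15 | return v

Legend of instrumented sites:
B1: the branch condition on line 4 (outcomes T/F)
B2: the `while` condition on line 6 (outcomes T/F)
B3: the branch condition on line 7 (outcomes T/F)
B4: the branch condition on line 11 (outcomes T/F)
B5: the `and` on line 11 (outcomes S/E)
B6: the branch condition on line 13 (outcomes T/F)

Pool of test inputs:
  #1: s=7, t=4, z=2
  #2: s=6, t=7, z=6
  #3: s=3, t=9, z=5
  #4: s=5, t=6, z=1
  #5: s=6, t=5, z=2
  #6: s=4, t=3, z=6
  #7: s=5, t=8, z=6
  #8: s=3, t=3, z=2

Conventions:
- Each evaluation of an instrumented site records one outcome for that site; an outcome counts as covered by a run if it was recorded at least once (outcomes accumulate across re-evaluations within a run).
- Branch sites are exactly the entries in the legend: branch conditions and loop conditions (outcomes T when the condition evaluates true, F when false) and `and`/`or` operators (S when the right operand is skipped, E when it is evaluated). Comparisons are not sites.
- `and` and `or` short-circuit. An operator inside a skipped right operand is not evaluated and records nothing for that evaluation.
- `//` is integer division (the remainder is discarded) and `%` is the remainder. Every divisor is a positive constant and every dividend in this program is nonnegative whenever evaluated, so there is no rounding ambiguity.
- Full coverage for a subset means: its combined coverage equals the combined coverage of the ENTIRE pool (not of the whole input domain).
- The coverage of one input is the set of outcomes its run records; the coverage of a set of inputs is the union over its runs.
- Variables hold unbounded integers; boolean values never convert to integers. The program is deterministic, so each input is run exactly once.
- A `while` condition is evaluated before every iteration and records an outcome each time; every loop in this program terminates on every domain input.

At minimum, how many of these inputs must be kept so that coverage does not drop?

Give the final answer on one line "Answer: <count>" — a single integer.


#1 (s=7, t=4, z=2) -> B1->T, B2->F, B5->S, B4->F, B6->T; covered: B1=T, B2=F, B4=F, B5=S, B6=T
#2 (s=6, t=7, z=6) -> B1->F, B2->F, B5->S, B4->F, B6->T; covered: B1=F, B2=F, B4=F, B5=S, B6=T
#3 (s=3, t=9, z=5) -> B1->F, B2->F, B5->E, B4->T, B6->T; covered: B1=F, B2=F, B4=T, B5=E, B6=T
#4 (s=5, t=6, z=1) -> B1->T, B2->F, B5->S, B4->F, B6->F; covered: B1=T, B2=F, B4=F, B5=S, B6=F
#5 (s=6, t=5, z=2) -> B1->T, B2->F, B5->S, B4->F, B6->F; covered: B1=T, B2=F, B4=F, B5=S, B6=F
#6 (s=4, t=3, z=6) -> B1->F, B2->F, B5->S, B4->F, B6->T; covered: B1=F, B2=F, B4=F, B5=S, B6=T
#7 (s=5, t=8, z=6) -> B1->F, B2->F, B5->S, B4->F, B6->T; covered: B1=F, B2=F, B4=F, B5=S, B6=T
#8 (s=3, t=3, z=2) -> B1->T, B2->F, B5->S, B4->F, B6->T; covered: B1=T, B2=F, B4=F, B5=S, B6=T
together the pool reaches 9 outcomes: B1=T, B1=F, B2=F, B4=T, B4=F, B5=S, B5=E, B6=T, B6=F
every size-1 subset falls short of the 9 outcomes (best: 5/9)
at size 2, {3, 4} reaches all 9 outcomes; every lexicographically earlier size-2 subset fails
Answer: 2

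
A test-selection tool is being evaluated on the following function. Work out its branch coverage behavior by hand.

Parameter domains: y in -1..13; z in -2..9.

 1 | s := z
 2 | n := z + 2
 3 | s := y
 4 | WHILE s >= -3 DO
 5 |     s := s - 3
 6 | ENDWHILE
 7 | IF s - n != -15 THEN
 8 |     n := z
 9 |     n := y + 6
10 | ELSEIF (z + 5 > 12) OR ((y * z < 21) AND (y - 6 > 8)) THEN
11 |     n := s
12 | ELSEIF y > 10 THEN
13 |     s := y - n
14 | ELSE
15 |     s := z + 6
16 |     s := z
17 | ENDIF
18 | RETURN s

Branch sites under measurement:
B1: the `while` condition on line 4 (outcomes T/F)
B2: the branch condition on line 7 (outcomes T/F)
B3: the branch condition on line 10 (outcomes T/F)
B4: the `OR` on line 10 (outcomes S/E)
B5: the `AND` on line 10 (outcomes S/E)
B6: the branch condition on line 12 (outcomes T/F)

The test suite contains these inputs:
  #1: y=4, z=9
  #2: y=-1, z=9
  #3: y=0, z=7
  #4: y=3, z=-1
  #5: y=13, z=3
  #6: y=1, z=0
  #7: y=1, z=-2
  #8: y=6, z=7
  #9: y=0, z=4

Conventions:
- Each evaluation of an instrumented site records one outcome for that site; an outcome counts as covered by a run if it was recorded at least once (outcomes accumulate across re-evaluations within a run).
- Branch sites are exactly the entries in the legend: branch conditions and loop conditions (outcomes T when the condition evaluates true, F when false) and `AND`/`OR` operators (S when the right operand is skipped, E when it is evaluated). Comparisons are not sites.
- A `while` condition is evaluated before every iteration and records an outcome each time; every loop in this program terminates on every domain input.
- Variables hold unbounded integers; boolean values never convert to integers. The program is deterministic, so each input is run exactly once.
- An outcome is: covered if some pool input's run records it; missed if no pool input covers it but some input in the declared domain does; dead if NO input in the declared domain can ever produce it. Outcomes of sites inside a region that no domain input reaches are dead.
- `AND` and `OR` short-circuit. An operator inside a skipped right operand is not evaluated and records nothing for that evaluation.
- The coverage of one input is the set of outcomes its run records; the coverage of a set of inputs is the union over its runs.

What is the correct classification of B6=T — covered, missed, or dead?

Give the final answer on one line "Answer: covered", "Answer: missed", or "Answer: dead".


no pool input records B6=T
but domain input (y=12, z=7) does record it -> reachable, so missed
Answer: missed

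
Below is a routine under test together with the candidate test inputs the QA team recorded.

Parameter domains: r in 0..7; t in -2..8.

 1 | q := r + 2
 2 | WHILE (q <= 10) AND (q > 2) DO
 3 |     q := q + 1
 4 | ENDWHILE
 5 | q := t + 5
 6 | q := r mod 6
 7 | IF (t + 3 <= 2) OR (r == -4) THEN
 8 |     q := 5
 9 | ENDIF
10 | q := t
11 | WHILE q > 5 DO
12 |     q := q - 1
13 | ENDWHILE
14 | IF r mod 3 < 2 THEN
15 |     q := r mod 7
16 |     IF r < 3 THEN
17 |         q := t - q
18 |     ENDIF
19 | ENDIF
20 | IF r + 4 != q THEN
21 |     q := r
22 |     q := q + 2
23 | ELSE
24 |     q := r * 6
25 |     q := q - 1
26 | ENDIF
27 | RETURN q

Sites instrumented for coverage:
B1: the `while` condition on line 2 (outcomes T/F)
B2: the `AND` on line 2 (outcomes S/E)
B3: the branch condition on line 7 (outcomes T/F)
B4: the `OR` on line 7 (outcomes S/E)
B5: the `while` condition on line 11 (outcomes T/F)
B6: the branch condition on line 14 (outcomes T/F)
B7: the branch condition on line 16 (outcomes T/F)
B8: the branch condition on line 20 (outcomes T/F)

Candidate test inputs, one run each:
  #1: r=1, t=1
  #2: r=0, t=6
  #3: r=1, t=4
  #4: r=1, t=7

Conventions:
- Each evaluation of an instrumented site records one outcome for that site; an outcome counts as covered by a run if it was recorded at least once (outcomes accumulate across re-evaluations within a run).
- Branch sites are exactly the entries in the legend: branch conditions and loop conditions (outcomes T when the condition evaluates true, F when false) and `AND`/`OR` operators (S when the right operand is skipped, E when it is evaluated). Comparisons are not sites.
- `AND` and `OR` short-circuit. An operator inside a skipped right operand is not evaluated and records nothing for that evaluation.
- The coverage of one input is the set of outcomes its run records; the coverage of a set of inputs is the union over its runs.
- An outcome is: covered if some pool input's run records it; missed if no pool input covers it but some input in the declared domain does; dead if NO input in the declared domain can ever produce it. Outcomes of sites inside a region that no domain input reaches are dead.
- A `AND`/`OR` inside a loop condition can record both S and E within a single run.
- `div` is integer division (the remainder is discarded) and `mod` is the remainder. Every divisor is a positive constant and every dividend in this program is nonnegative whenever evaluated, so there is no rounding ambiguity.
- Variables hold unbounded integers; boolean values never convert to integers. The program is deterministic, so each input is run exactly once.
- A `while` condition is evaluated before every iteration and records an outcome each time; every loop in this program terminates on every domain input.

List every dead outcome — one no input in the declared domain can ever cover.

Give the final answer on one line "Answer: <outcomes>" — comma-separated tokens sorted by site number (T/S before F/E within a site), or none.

exhaustive pass over the 88-input domain:
  reachable outcomes have witnesses, e.g. B1=T (e.g. r=1, t=-2), B1=F (e.g. r=0, t=-2), B2=S (e.g. r=1, t=-2), B2=E (e.g. r=0, t=-2)

Answer: none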